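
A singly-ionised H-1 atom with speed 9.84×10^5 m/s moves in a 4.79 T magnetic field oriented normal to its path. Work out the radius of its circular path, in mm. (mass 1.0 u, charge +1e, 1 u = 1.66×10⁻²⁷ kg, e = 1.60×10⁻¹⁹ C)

The magnetic force provides the centripetal force: qvB = mv²/r, so r = mv/(qB).
r = (1.66×10^-27 kg)(9.84×10^5 m/s) / [(1×1.60×10^-19 C)(4.79 T)] = 2.13×10^-3 m.

r ≈ 2.13 mm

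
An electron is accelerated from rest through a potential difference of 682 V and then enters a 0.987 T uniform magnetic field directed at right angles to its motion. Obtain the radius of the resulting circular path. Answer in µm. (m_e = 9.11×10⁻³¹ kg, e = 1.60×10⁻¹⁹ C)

The kinetic energy gained is K = qV = (1×1.60×10^-19)(682) = 1.09×10^-16 J.
v = √(2K/m) = 1.55×10^7 m/s.
r = mv/(qB) = (9.11×10^-31)(1.55×10^7) / [(1×1.60×10^-19)(0.987)] = 8.93×10^-5 m.

r ≈ 89.3 µm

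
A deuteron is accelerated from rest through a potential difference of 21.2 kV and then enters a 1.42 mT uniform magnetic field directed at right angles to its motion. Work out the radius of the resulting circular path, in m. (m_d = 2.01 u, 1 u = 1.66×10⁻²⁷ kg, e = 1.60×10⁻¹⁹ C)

r ≈ 20.9 m

The kinetic energy gained is K = qV = (1×1.60×10^-19)(2.12×10^4) = 3.39×10^-15 J.
v = √(2K/m) = 1.43×10^6 m/s.
r = mv/(qB) = (3.34×10^-27)(1.43×10^6) / [(1×1.60×10^-19)(1.42×10^-3)] = 20.9 m.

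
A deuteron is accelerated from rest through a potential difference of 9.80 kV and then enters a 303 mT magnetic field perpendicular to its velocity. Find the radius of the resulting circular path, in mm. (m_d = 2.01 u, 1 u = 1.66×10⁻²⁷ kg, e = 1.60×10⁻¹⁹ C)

r ≈ 66.7 mm

The kinetic energy gained is K = qV = (1×1.60×10^-19)(9800) = 1.57×10^-15 J.
v = √(2K/m) = 9.69×10^5 m/s.
r = mv/(qB) = (3.34×10^-27)(9.69×10^5) / [(1×1.60×10^-19)(0.303)] = 0.0667 m.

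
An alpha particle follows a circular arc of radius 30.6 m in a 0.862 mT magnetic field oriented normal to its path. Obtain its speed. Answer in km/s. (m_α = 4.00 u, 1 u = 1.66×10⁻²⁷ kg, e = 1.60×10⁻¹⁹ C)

From qvB = mv²/r, v = qBr/m.
v = (2×1.60×10^-19)(8.62×10^-4)(30.6) / (6.64×10^-27) = 1.27×10^6 m/s.

v ≈ 1270 km/s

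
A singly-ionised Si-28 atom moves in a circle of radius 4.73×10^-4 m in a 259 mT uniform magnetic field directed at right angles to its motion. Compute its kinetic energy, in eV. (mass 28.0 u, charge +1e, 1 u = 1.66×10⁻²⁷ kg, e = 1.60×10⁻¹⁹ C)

v = qBr/m = (1×1.60×10^-19)(0.259)(4.73×10^-4) / (4.65×10^-26) = 422 m/s.
K = ½mv² = 0.5·(4.65×10^-26)·(422)² = 4.13×10^-21 J = 0.0258 eV.

K ≈ 0.0258 eV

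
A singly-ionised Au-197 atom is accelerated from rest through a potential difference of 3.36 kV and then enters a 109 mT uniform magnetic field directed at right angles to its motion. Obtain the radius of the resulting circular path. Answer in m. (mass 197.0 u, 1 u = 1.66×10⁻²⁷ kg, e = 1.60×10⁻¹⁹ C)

The kinetic energy gained is K = qV = (1×1.60×10^-19)(3360) = 5.38×10^-16 J.
v = √(2K/m) = 5.73×10^4 m/s.
r = mv/(qB) = (3.27×10^-25)(5.73×10^4) / [(1×1.60×10^-19)(0.109)] = 1.08 m.

r ≈ 1.08 m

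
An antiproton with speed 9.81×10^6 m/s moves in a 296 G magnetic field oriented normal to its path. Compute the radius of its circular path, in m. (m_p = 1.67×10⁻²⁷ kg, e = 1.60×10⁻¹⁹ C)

r ≈ 3.46 m

The magnetic force provides the centripetal force: qvB = mv²/r, so r = mv/(qB).
r = (1.67×10^-27 kg)(9.81×10^6 m/s) / [(1×1.60×10^-19 C)(0.0296 T)] = 3.46 m.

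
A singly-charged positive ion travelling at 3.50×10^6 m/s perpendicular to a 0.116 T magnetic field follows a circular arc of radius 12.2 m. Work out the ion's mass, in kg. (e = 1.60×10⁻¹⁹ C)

qvB = mv²/r ⇒ m = qBr/v.
m = (1×1.60×10^-19)(0.116)(12.2) / (3.50×10^6) = 6.47×10^-26 kg.

m ≈ 6.47×10^-26 kg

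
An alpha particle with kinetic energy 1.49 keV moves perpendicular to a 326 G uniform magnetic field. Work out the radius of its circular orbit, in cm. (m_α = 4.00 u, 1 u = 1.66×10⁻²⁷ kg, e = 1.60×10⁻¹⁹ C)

r ≈ 17.1 cm

Convert the energy: K = 1.49 keV = 2.38×10^-16 J.
v = √(2K/m) = √(2·2.38×10^-16/6.64×10^-27) = 2.68×10^5 m/s.
r = mv/(qB) = (6.64×10^-27)(2.68×10^5) / [(2×1.60×10^-19)(0.0326)] = 0.171 m.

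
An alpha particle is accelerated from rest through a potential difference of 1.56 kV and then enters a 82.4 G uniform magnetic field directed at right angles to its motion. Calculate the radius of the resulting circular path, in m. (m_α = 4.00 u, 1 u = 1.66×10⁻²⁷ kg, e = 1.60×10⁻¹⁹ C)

r ≈ 0.976 m

The kinetic energy gained is K = qV = (2×1.60×10^-19)(1560) = 4.99×10^-16 J.
v = √(2K/m) = 3.88×10^5 m/s.
r = mv/(qB) = (6.64×10^-27)(3.88×10^5) / [(2×1.60×10^-19)(8.24×10^-3)] = 0.976 m.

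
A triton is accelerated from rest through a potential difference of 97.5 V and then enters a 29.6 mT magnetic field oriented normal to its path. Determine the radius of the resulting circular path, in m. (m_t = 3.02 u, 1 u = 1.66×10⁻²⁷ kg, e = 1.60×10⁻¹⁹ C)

r ≈ 0.0835 m

The kinetic energy gained is K = qV = (1×1.60×10^-19)(97.5) = 1.56×10^-17 J.
v = √(2K/m) = 7.89×10^4 m/s.
r = mv/(qB) = (5.01×10^-27)(7.89×10^4) / [(1×1.60×10^-19)(0.0296)] = 0.0835 m.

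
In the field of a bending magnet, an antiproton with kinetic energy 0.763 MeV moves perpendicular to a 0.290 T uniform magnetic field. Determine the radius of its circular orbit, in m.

r ≈ 0.435 m

Convert the energy: K = 0.763 MeV = 1.22×10^-13 J.
v = √(2K/m) = √(2·1.22×10^-13/1.67×10^-27) = 1.21×10^7 m/s.
r = mv/(qB) = (1.67×10^-27)(1.21×10^7) / [(1×1.60×10^-19)(0.290)] = 0.435 m.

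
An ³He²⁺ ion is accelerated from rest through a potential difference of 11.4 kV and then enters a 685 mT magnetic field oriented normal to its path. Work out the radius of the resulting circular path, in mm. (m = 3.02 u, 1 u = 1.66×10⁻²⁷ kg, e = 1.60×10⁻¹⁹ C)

r ≈ 27.6 mm

The kinetic energy gained is K = qV = (2×1.60×10^-19)(1.14×10^4) = 3.65×10^-15 J.
v = √(2K/m) = 1.21×10^6 m/s.
r = mv/(qB) = (5.01×10^-27)(1.21×10^6) / [(2×1.60×10^-19)(0.685)] = 0.0276 m.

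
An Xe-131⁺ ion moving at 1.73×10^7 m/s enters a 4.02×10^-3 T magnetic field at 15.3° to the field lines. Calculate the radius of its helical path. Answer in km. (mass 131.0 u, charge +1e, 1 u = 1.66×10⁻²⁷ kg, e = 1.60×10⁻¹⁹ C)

r ≈ 1.54 km

Only the perpendicular component v⊥ = v sin15.3° = 4.57×10^6 m/s is bent by the field.
r = m v⊥ /(qB) = (2.17×10^-25)(4.57×10^6) / [(1×1.60×10^-19)(4.02×10^-3)] = 1540 m.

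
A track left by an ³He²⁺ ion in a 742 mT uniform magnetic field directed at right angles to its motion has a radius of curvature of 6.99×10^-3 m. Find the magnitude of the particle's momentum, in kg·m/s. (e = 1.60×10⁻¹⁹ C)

Since qvB = mv²/r, the momentum p = mv = qBr.
p = (2×1.60×10^-19)(0.742)(6.99×10^-3) = 1.66×10^-21 kg·m/s.

p ≈ 1.66×10^-21 kg·m/s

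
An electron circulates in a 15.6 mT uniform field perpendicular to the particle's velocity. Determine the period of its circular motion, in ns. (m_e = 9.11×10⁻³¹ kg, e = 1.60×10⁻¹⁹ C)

The cyclotron period is independent of speed: T = 2πm/(qB).
T = 2π(9.11×10^-31) / [(1×1.60×10^-19)(0.0156)] = 2.29×10^-9 s.

T ≈ 2.29 ns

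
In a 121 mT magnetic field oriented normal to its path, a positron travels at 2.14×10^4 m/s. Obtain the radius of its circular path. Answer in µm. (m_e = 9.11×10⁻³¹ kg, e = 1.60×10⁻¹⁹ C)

The magnetic force provides the centripetal force: qvB = mv²/r, so r = mv/(qB).
r = (9.11×10^-31 kg)(2.14×10^4 m/s) / [(1×1.60×10^-19 C)(0.121 T)] = 1.01×10^-6 m.

r ≈ 1.01 µm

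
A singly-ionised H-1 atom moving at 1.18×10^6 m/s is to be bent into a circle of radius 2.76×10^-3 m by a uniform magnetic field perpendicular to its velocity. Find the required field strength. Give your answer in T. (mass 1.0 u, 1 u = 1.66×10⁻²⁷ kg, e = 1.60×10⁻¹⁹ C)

B ≈ 4.44 T

qvB = mv²/r gives B = mv/(qr).
B = (1.66×10^-27)(1.18×10^6) / [(1×1.60×10^-19)(2.76×10^-3)] = 4.44 T.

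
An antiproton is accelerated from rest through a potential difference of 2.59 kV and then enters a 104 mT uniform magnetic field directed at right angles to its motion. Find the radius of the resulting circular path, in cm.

The kinetic energy gained is K = qV = (1×1.60×10^-19)(2590) = 4.14×10^-16 J.
v = √(2K/m) = 7.04×10^5 m/s.
r = mv/(qB) = (1.67×10^-27)(7.04×10^5) / [(1×1.60×10^-19)(0.104)] = 0.0707 m.

r ≈ 7.07 cm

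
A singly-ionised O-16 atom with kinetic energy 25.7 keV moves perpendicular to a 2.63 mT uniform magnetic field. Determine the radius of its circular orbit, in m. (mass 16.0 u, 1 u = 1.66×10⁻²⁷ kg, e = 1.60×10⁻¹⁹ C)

r ≈ 35.1 m

Convert the energy: K = 25.7 keV = 4.11×10^-15 J.
v = √(2K/m) = √(2·4.11×10^-15/2.66×10^-26) = 5.56×10^5 m/s.
r = mv/(qB) = (2.66×10^-26)(5.56×10^5) / [(1×1.60×10^-19)(2.63×10^-3)] = 35.1 m.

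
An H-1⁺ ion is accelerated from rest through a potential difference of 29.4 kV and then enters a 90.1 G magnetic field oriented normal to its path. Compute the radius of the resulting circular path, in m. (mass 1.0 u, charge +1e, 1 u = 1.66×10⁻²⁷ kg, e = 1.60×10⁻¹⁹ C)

r ≈ 2.74 m

The kinetic energy gained is K = qV = (1×1.60×10^-19)(2.94×10^4) = 4.70×10^-15 J.
v = √(2K/m) = 2.38×10^6 m/s.
r = mv/(qB) = (1.66×10^-27)(2.38×10^6) / [(1×1.60×10^-19)(9.01×10^-3)] = 2.74 m.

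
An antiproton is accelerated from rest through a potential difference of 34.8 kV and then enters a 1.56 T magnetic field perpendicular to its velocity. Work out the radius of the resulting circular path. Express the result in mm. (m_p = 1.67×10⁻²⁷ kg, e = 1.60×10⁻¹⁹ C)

The kinetic energy gained is K = qV = (1×1.60×10^-19)(3.48×10^4) = 5.57×10^-15 J.
v = √(2K/m) = 2.58×10^6 m/s.
r = mv/(qB) = (1.67×10^-27)(2.58×10^6) / [(1×1.60×10^-19)(1.56)] = 0.0173 m.

r ≈ 17.3 mm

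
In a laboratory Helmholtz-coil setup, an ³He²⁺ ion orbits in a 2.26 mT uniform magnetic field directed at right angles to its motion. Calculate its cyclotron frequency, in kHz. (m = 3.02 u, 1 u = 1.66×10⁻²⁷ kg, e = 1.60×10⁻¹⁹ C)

f ≈ 23.0 kHz

f = qB/(2πm) = (2×1.60×10^-19)(2.26×10^-3) / [2π(5.01×10^-27)] = 2.30×10^4 Hz.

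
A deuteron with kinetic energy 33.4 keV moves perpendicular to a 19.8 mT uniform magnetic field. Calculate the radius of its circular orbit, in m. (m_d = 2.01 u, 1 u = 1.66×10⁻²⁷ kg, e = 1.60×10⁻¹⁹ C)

r ≈ 1.89 m

Convert the energy: K = 33.4 keV = 5.34×10^-15 J.
v = √(2K/m) = √(2·5.34×10^-15/3.34×10^-27) = 1.79×10^6 m/s.
r = mv/(qB) = (3.34×10^-27)(1.79×10^6) / [(1×1.60×10^-19)(0.0198)] = 1.89 m.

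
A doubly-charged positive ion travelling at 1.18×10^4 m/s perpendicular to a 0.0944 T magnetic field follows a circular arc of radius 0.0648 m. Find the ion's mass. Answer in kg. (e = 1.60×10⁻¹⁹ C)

qvB = mv²/r ⇒ m = qBr/v.
m = (2×1.60×10^-19)(0.0944)(0.0648) / (1.18×10^4) = 1.66×10^-25 kg.

m ≈ 1.66×10^-25 kg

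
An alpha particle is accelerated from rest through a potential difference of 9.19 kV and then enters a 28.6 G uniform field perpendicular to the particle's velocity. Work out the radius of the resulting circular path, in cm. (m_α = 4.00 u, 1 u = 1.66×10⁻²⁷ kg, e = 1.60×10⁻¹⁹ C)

r ≈ 683 cm

The kinetic energy gained is K = qV = (2×1.60×10^-19)(9190) = 2.94×10^-15 J.
v = √(2K/m) = 9.41×10^5 m/s.
r = mv/(qB) = (6.64×10^-27)(9.41×10^5) / [(2×1.60×10^-19)(2.86×10^-3)] = 6.83 m.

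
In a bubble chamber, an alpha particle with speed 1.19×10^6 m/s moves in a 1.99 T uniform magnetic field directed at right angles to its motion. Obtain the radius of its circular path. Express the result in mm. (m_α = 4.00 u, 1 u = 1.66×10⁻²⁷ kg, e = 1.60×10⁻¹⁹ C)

r ≈ 12.4 mm

The magnetic force provides the centripetal force: qvB = mv²/r, so r = mv/(qB).
r = (6.64×10^-27 kg)(1.19×10^6 m/s) / [(2×1.60×10^-19 C)(1.99 T)] = 0.0124 m.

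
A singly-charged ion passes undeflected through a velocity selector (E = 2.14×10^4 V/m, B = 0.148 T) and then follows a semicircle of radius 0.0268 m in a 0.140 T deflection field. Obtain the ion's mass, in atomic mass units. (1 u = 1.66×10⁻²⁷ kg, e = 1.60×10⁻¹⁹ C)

m ≈ 2.50 u

v = E/B₁ = 1.45×10^5 m/s.
From r = mv/(qB₂), m = qB₂r/v = (1×1.60×10^-19)(0.140)(0.0268) / (1.45×10^5) = 4.15×10^-27 kg.
In atomic mass units: m = 4.15×10^-27 / 1.66×10^-27 = 2.50 u.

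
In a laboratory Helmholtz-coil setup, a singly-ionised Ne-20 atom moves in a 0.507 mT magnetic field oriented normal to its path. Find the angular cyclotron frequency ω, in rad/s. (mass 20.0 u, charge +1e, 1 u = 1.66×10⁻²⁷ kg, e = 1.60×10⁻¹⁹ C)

ω ≈ 2440 rad/s

ω = qB/m = (1×1.60×10^-19)(5.07×10^-4) / (3.32×10^-26) = 2440 rad/s.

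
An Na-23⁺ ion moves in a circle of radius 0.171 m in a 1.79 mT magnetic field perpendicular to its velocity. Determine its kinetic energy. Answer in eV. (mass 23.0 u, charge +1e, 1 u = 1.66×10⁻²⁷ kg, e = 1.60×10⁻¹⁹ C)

K ≈ 0.196 eV

v = qBr/m = (1×1.60×10^-19)(1.79×10^-3)(0.171) / (3.82×10^-26) = 1280 m/s.
K = ½mv² = 0.5·(3.82×10^-26)·(1280)² = 3.14×10^-20 J = 0.196 eV.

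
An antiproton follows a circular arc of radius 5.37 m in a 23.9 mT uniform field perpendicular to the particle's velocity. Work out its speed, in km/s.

From qvB = mv²/r, v = qBr/m.
v = (1×1.60×10^-19)(0.0239)(5.37) / (1.67×10^-27) = 1.23×10^7 m/s.

v ≈ 12300 km/s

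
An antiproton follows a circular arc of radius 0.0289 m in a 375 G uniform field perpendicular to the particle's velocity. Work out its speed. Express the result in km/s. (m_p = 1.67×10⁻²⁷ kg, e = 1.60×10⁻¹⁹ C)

v ≈ 104 km/s

From qvB = mv²/r, v = qBr/m.
v = (1×1.60×10^-19)(0.0375)(0.0289) / (1.67×10^-27) = 1.04×10^5 m/s.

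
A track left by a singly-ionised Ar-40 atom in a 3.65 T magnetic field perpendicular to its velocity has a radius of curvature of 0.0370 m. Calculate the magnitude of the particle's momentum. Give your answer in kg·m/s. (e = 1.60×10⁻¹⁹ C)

Since qvB = mv²/r, the momentum p = mv = qBr.
p = (1×1.60×10^-19)(3.65)(0.0370) = 2.16×10^-20 kg·m/s.

p ≈ 2.16×10^-20 kg·m/s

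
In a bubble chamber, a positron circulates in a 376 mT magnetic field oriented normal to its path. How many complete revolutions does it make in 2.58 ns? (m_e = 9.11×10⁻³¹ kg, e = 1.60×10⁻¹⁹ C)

N = 27

T = 2πm/(qB) = 2π(9.11×10^-31) / [(1×1.60×10^-19)(0.376)] = 9.5146×10^-11 s.
N = t/T = 2.58×10^-9 / 9.5146×10^-11 ≈ 27.12, so 27 complete revolutions.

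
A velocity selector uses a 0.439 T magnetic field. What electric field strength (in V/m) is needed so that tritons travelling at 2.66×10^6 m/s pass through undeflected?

E ≈ 1.17×10^6 V/m

qE = qvB ⇒ E = vB = (2.66×10^6)(0.439) = 1.17×10^6 V/m.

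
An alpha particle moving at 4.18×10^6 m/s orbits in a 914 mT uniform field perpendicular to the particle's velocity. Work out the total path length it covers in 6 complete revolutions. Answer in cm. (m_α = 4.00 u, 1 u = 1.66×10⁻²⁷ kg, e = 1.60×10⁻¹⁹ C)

r = mv/(qB) = 0.0949 m, so one revolution covers 2πr = 0.596 m.
In 6 revolutions: L = 6·2πr = 3.58 m.

L ≈ 358 cm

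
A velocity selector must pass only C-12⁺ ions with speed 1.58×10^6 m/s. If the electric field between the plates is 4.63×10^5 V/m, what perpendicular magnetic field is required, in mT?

B ≈ 293 mT

qE = qvB ⇒ B = E/v = (4.63×10^5) / (1.58×10^6) = 0.293 T.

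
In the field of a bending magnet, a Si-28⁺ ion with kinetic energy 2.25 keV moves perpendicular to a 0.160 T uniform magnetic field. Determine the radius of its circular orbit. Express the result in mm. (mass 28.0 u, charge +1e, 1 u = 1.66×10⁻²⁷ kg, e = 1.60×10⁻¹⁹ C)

Convert the energy: K = 2.25 keV = 3.60×10^-16 J.
v = √(2K/m) = √(2·3.60×10^-16/4.65×10^-26) = 1.24×10^5 m/s.
r = mv/(qB) = (4.65×10^-26)(1.24×10^5) / [(1×1.60×10^-19)(0.160)] = 0.226 m.

r ≈ 226 mm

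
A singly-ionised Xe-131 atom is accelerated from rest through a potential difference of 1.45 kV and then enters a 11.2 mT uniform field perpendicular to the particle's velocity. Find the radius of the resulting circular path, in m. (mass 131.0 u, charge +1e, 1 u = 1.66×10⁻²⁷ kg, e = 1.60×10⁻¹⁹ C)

The kinetic energy gained is K = qV = (1×1.60×10^-19)(1450) = 2.32×10^-16 J.
v = √(2K/m) = 4.62×10^4 m/s.
r = mv/(qB) = (2.17×10^-25)(4.62×10^4) / [(1×1.60×10^-19)(0.0112)] = 5.61 m.

r ≈ 5.61 m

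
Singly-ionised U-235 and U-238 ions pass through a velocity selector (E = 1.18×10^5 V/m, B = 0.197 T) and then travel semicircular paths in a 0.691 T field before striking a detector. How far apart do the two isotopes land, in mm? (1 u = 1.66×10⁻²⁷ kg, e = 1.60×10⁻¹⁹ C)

Δd ≈ 54.0 mm

Both emerge at v = E/B₁ = 5.99×10^5 m/s.
r = mv/(qB₂), so r₁ = 2.1135 m and r₂ = 2.1404 m, giving Δr = 0.0270 m.
After a semicircle each ion lands a diameter 2r from the entry slit, so the separation is 2Δr = 0.0540 m.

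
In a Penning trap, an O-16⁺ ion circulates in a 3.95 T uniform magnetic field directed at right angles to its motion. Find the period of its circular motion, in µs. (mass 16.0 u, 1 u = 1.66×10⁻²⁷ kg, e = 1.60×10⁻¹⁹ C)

The cyclotron period is independent of speed: T = 2πm/(qB).
T = 2π(2.66×10^-26) / [(1×1.60×10^-19)(3.95)] = 2.64×10^-7 s.

T ≈ 0.264 µs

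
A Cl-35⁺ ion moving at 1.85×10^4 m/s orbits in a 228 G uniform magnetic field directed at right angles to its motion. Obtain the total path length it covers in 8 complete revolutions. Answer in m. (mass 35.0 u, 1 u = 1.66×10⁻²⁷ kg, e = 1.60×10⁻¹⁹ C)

r = mv/(qB) = 0.295 m, so one revolution covers 2πr = 1.85 m.
In 8 revolutions: L = 8·2πr = 14.8 m.

L ≈ 14.8 m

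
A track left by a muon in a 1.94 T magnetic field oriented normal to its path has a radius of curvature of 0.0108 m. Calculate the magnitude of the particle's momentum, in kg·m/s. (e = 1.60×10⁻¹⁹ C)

p ≈ 3.35×10^-21 kg·m/s

Since qvB = mv²/r, the momentum p = mv = qBr.
p = (1×1.60×10^-19)(1.94)(0.0108) = 3.35×10^-21 kg·m/s.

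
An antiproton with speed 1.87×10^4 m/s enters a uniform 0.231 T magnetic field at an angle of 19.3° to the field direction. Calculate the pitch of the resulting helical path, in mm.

The velocity component along B is v∥ = v cos19.3° = 1.76×10^4 m/s.
The cyclotron period T = 2πm/(qB) = 2.84×10^-7 s is set by m, q, B alone.
Pitch = v∥·T = (1.76×10^4)(2.84×10^-7) = 5.01×10^-3 m.

pitch ≈ 5.01 mm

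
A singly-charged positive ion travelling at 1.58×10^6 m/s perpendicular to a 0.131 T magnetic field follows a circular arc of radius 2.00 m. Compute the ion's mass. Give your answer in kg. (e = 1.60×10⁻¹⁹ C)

qvB = mv²/r ⇒ m = qBr/v.
m = (1×1.60×10^-19)(0.131)(2.00) / (1.58×10^6) = 2.65×10^-26 kg.

m ≈ 2.65×10^-26 kg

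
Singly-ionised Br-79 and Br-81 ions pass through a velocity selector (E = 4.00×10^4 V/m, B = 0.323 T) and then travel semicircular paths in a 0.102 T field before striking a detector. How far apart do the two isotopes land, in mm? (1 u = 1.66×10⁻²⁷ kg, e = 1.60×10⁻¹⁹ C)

Both emerge at v = E/B₁ = 1.24×10^5 m/s.
r = mv/(qB₂), so r₁ = 0.99511 m and r₂ = 1.0203 m, giving Δr = 0.0252 m.
After a semicircle each ion lands a diameter 2r from the entry slit, so the separation is 2Δr = 0.0504 m.

Δd ≈ 50.4 mm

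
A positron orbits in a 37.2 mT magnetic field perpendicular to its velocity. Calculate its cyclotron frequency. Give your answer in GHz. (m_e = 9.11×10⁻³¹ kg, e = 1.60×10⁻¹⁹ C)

f ≈ 1.04 GHz

f = qB/(2πm) = (1×1.60×10^-19)(0.0372) / [2π(9.11×10^-31)] = 1.04×10^9 Hz.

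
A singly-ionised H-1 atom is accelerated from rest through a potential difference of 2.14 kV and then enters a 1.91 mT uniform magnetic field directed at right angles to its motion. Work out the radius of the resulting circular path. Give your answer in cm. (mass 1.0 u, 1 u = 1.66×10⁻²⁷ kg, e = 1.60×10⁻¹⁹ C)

r ≈ 349 cm

The kinetic energy gained is K = qV = (1×1.60×10^-19)(2140) = 3.42×10^-16 J.
v = √(2K/m) = 6.42×10^5 m/s.
r = mv/(qB) = (1.66×10^-27)(6.42×10^5) / [(1×1.60×10^-19)(1.91×10^-3)] = 3.49 m.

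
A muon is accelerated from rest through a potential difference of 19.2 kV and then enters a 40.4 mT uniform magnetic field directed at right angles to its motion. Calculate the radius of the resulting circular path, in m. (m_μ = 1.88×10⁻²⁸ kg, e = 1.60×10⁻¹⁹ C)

The kinetic energy gained is K = qV = (1×1.60×10^-19)(1.92×10^4) = 3.07×10^-15 J.
v = √(2K/m) = 5.72×10^6 m/s.
r = mv/(qB) = (1.88×10^-28)(5.72×10^6) / [(1×1.60×10^-19)(0.0404)] = 0.166 m.

r ≈ 0.166 m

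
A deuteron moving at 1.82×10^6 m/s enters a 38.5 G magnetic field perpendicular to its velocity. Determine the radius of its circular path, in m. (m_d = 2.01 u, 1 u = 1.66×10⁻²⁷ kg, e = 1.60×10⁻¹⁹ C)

The magnetic force provides the centripetal force: qvB = mv²/r, so r = mv/(qB).
r = (3.34×10^-27 kg)(1.82×10^6 m/s) / [(1×1.60×10^-19 C)(3.85×10^-3 T)] = 9.86 m.

r ≈ 9.86 m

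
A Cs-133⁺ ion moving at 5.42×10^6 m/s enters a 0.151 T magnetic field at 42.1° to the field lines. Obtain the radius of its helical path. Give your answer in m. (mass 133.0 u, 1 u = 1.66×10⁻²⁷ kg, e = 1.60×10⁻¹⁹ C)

Only the perpendicular component v⊥ = v sin42.1° = 3.63×10^6 m/s is bent by the field.
r = m v⊥ /(qB) = (2.21×10^-25)(3.63×10^6) / [(1×1.60×10^-19)(0.151)] = 33.2 m.

r ≈ 33.2 m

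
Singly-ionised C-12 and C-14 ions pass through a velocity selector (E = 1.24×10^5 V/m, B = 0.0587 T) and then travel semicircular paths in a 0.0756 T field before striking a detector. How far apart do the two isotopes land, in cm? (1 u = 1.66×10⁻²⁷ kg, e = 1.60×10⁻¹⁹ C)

Both emerge at v = E/B₁ = 2.11×10^6 m/s.
r = mv/(qB₂), so r₁ = 3.479 m and r₂ = 4.059 m, giving Δr = 0.580 m.
After a semicircle each ion lands a diameter 2r from the entry slit, so the separation is 2Δr = 1.16 m.

Δd ≈ 116 cm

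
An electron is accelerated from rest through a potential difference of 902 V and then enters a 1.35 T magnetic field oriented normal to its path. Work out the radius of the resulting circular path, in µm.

The kinetic energy gained is K = qV = (1×1.60×10^-19)(902) = 1.44×10^-16 J.
v = √(2K/m) = 1.78×10^7 m/s.
r = mv/(qB) = (9.11×10^-31)(1.78×10^7) / [(1×1.60×10^-19)(1.35)] = 7.51×10^-5 m.

r ≈ 75.1 µm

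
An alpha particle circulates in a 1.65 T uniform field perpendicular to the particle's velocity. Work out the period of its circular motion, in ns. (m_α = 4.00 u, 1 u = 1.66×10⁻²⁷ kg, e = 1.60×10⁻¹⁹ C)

T ≈ 79.0 ns

The cyclotron period is independent of speed: T = 2πm/(qB).
T = 2π(6.64×10^-27) / [(2×1.60×10^-19)(1.65)] = 7.90×10^-8 s.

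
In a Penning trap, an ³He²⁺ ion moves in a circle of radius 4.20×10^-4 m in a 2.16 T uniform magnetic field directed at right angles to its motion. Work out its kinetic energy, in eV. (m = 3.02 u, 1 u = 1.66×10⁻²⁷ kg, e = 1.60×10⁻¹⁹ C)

K ≈ 52.5 eV

v = qBr/m = (2×1.60×10^-19)(2.16)(4.20×10^-4) / (5.01×10^-27) = 5.79×10^4 m/s.
K = ½mv² = 0.5·(5.01×10^-27)·(5.79×10^4)² = 8.41×10^-18 J = 52.5 eV.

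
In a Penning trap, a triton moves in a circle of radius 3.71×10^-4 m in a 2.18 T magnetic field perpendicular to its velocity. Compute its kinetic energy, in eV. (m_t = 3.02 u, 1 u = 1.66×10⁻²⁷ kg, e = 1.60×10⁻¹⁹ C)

K ≈ 10.4 eV

v = qBr/m = (1×1.60×10^-19)(2.18)(3.71×10^-4) / (5.01×10^-27) = 2.58×10^4 m/s.
K = ½mv² = 0.5·(5.01×10^-27)·(2.58×10^4)² = 1.67×10^-18 J = 10.4 eV.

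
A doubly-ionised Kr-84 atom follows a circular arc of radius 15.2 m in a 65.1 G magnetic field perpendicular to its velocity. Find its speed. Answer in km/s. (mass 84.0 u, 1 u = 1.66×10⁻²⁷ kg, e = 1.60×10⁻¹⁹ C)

v ≈ 227 km/s

From qvB = mv²/r, v = qBr/m.
v = (2×1.60×10^-19)(6.51×10^-3)(15.2) / (1.39×10^-25) = 2.27×10^5 m/s.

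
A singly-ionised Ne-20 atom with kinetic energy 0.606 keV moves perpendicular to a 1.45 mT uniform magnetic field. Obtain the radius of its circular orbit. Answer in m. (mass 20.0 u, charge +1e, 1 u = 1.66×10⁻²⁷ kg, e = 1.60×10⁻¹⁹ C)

r ≈ 10.9 m

Convert the energy: K = 0.606 keV = 9.70×10^-17 J.
v = √(2K/m) = √(2·9.70×10^-17/3.32×10^-26) = 7.64×10^4 m/s.
r = mv/(qB) = (3.32×10^-26)(7.64×10^4) / [(1×1.60×10^-19)(1.45×10^-3)] = 10.9 m.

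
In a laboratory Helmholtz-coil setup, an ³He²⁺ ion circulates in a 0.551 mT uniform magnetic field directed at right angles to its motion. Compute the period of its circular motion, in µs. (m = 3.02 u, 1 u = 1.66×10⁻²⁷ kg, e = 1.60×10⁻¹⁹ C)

The cyclotron period is independent of speed: T = 2πm/(qB).
T = 2π(5.01×10^-27) / [(2×1.60×10^-19)(5.51×10^-4)] = 1.79×10^-4 s.

T ≈ 179 µs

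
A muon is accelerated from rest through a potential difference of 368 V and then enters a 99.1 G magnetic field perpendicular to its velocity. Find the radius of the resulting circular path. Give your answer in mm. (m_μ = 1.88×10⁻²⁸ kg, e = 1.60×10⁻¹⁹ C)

The kinetic energy gained is K = qV = (1×1.60×10^-19)(368) = 5.89×10^-17 J.
v = √(2K/m) = 7.91×10^5 m/s.
r = mv/(qB) = (1.88×10^-28)(7.91×10^5) / [(1×1.60×10^-19)(9.91×10^-3)] = 0.0938 m.

r ≈ 93.8 mm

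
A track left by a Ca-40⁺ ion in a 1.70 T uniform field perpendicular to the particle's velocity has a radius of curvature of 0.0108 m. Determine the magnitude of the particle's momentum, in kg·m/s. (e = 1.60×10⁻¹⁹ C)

Since qvB = mv²/r, the momentum p = mv = qBr.
p = (1×1.60×10^-19)(1.70)(0.0108) = 2.94×10^-21 kg·m/s.

p ≈ 2.94×10^-21 kg·m/s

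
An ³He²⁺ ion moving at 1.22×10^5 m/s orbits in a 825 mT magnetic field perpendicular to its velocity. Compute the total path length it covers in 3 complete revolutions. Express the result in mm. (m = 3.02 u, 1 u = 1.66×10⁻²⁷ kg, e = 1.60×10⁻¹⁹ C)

r = mv/(qB) = 2.32×10^-3 m, so one revolution covers 2πr = 0.0146 m.
In 3 revolutions: L = 3·2πr = 0.0437 m.

L ≈ 43.7 mm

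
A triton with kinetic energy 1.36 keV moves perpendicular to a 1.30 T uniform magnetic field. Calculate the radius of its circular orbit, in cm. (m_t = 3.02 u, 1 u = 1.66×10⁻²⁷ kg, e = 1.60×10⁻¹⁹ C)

r ≈ 0.710 cm

Convert the energy: K = 1.36 keV = 2.18×10^-16 J.
v = √(2K/m) = √(2·2.18×10^-16/5.01×10^-27) = 2.95×10^5 m/s.
r = mv/(qB) = (5.01×10^-27)(2.95×10^5) / [(1×1.60×10^-19)(1.30)] = 7.10×10^-3 m.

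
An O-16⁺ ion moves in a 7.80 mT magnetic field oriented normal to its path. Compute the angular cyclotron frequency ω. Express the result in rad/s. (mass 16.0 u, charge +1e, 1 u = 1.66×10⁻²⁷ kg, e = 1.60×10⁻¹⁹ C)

ω = qB/m = (1×1.60×10^-19)(7.80×10^-3) / (2.66×10^-26) = 4.70×10^4 rad/s.

ω ≈ 4.70×10^4 rad/s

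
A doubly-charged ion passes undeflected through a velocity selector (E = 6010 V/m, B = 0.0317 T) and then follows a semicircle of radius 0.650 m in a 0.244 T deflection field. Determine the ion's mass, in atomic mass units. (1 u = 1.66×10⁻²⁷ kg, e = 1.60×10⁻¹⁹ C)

m ≈ 161 u

v = E/B₁ = 1.90×10^5 m/s.
From r = mv/(qB₂), m = qB₂r/v = (2×1.60×10^-19)(0.244)(0.650) / (1.90×10^5) = 2.68×10^-25 kg.
In atomic mass units: m = 2.68×10^-25 / 1.66×10^-27 = 161 u.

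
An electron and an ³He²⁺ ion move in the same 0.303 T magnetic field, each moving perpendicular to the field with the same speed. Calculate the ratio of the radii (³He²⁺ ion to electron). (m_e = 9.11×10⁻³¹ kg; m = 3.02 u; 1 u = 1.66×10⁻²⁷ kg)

r = mv/(qB) ⇒ at equal v, r ∝ m/q.
r_{³He²⁺ ion}/r_{electron} = 2750.

ratio ≈ 2750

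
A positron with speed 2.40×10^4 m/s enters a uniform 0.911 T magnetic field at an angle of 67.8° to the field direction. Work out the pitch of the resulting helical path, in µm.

The velocity component along B is v∥ = v cos67.8° = 9070 m/s.
The cyclotron period T = 2πm/(qB) = 3.93×10^-11 s is set by m, q, B alone.
Pitch = v∥·T = (9070)(3.93×10^-11) = 3.56×10^-7 m.

pitch ≈ 0.356 µm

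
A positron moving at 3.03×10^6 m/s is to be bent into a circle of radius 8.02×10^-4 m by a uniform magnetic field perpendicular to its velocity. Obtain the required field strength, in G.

B ≈ 215 G

qvB = mv²/r gives B = mv/(qr).
B = (9.11×10^-31)(3.03×10^6) / [(1×1.60×10^-19)(8.02×10^-4)] = 0.0215 T.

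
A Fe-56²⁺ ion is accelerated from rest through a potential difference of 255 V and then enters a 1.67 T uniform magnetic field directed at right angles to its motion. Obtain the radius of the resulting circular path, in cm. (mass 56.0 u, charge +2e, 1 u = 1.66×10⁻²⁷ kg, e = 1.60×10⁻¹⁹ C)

The kinetic energy gained is K = qV = (2×1.60×10^-19)(255) = 8.16×10^-17 J.
v = √(2K/m) = 4.19×10^4 m/s.
r = mv/(qB) = (9.30×10^-26)(4.19×10^4) / [(2×1.60×10^-19)(1.67)] = 7.29×10^-3 m.

r ≈ 0.729 cm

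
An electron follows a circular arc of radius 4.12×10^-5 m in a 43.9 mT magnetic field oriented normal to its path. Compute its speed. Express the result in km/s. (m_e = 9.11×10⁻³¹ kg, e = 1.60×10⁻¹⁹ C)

v ≈ 318 km/s

From qvB = mv²/r, v = qBr/m.
v = (1×1.60×10^-19)(0.0439)(4.12×10^-5) / (9.11×10^-31) = 3.18×10^5 m/s.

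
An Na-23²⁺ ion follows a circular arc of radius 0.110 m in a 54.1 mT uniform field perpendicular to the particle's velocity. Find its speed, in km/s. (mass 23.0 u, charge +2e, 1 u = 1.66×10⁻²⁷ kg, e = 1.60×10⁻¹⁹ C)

From qvB = mv²/r, v = qBr/m.
v = (2×1.60×10^-19)(0.0541)(0.110) / (3.82×10^-26) = 4.99×10^4 m/s.

v ≈ 49.9 km/s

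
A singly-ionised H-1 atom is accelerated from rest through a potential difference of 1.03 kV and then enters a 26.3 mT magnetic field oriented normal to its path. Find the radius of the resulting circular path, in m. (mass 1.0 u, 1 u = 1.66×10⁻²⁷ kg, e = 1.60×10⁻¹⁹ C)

r ≈ 0.176 m

The kinetic energy gained is K = qV = (1×1.60×10^-19)(1030) = 1.65×10^-16 J.
v = √(2K/m) = 4.46×10^5 m/s.
r = mv/(qB) = (1.66×10^-27)(4.46×10^5) / [(1×1.60×10^-19)(0.0263)] = 0.176 m.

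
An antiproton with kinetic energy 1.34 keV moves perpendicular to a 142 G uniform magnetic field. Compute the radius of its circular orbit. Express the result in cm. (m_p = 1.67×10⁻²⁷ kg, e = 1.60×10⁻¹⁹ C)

r ≈ 37.2 cm

Convert the energy: K = 1.34 keV = 2.14×10^-16 J.
v = √(2K/m) = √(2·2.14×10^-16/1.67×10^-27) = 5.07×10^5 m/s.
r = mv/(qB) = (1.67×10^-27)(5.07×10^5) / [(1×1.60×10^-19)(0.0142)] = 0.372 m.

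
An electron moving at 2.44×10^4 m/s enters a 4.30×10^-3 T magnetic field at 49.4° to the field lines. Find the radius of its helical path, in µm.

Only the perpendicular component v⊥ = v sin49.4° = 1.85×10^4 m/s is bent by the field.
r = m v⊥ /(qB) = (9.11×10^-31)(1.85×10^4) / [(1×1.60×10^-19)(4.30×10^-3)] = 2.45×10^-5 m.

r ≈ 24.5 µm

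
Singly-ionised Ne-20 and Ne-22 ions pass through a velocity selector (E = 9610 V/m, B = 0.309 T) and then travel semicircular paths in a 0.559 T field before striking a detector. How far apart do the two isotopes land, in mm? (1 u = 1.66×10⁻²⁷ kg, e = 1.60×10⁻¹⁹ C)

Both emerge at v = E/B₁ = 3.11×10^4 m/s.
r = mv/(qB₂), so r₁ = 0.01154 m and r₂ = 0.01270 m, giving Δr = 1.15×10^-3 m.
After a semicircle each ion lands a diameter 2r from the entry slit, so the separation is 2Δr = 2.31×10^-3 m.

Δd ≈ 2.31 mm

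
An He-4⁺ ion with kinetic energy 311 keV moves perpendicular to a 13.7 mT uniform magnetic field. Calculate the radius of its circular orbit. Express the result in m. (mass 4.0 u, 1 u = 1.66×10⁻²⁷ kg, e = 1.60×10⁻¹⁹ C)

r ≈ 11.7 m

Convert the energy: K = 311 keV = 4.98×10^-14 J.
v = √(2K/m) = √(2·4.98×10^-14/6.64×10^-27) = 3.87×10^6 m/s.
r = mv/(qB) = (6.64×10^-27)(3.87×10^6) / [(1×1.60×10^-19)(0.0137)] = 11.7 m.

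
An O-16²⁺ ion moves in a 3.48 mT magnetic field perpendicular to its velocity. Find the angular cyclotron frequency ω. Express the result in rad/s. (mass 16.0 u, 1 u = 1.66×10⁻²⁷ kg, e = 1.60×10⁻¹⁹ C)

ω = qB/m = (2×1.60×10^-19)(3.48×10^-3) / (2.66×10^-26) = 4.19×10^4 rad/s.

ω ≈ 4.19×10^4 rad/s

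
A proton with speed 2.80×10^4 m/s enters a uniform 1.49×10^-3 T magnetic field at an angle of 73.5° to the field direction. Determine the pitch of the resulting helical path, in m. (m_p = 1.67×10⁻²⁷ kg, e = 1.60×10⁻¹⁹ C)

pitch ≈ 0.350 m

The velocity component along B is v∥ = v cos73.5° = 7950 m/s.
The cyclotron period T = 2πm/(qB) = 4.40×10^-5 s is set by m, q, B alone.
Pitch = v∥·T = (7950)(4.40×10^-5) = 0.350 m.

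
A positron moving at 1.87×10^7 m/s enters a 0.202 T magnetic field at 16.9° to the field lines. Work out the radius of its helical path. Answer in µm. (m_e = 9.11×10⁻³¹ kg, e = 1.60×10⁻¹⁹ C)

r ≈ 153 µm

Only the perpendicular component v⊥ = v sin16.9° = 5.44×10^6 m/s is bent by the field.
r = m v⊥ /(qB) = (9.11×10^-31)(5.44×10^6) / [(1×1.60×10^-19)(0.202)] = 1.53×10^-4 m.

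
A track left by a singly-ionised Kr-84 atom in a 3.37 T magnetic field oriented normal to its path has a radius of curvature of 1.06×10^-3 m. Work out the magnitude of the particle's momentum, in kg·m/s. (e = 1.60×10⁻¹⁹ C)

p ≈ 5.72×10^-22 kg·m/s

Since qvB = mv²/r, the momentum p = mv = qBr.
p = (1×1.60×10^-19)(3.37)(1.06×10^-3) = 5.72×10^-22 kg·m/s.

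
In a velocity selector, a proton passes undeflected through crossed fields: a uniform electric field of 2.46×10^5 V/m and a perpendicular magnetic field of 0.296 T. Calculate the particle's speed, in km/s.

For zero net force, qE = qvB, so v = E/B.
v = (2.46×10^5) / (0.296) = 8.31×10^5 m/s.

v ≈ 831 km/s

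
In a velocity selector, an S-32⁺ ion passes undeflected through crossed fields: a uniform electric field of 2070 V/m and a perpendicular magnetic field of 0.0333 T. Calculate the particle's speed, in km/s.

v ≈ 62.2 km/s

For zero net force, qE = qvB, so v = E/B.
v = (2070) / (0.0333) = 6.22×10^4 m/s.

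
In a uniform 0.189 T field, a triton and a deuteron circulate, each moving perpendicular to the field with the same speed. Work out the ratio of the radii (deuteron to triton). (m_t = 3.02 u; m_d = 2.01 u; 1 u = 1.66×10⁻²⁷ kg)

ratio ≈ 0.666

r = mv/(qB) ⇒ at equal v, r ∝ m/q.
r_{deuteron}/r_{triton} = 0.666.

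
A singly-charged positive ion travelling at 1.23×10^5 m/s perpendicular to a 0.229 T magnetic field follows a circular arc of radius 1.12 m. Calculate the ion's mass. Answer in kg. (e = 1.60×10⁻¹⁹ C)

qvB = mv²/r ⇒ m = qBr/v.
m = (1×1.60×10^-19)(0.229)(1.12) / (1.23×10^5) = 3.34×10^-25 kg.

m ≈ 3.34×10^-25 kg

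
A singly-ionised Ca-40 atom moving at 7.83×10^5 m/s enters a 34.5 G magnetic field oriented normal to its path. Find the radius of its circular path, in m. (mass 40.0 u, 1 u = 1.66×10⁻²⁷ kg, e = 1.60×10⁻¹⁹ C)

The magnetic force provides the centripetal force: qvB = mv²/r, so r = mv/(qB).
r = (6.64×10^-26 kg)(7.83×10^5 m/s) / [(1×1.60×10^-19 C)(3.45×10^-3 T)] = 94.2 m.

r ≈ 94.2 m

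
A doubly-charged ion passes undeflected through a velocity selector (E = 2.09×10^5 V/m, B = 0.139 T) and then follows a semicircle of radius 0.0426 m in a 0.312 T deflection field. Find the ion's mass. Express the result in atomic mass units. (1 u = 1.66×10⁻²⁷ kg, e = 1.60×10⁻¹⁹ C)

m ≈ 1.70 u

v = E/B₁ = 1.50×10^6 m/s.
From r = mv/(qB₂), m = qB₂r/v = (2×1.60×10^-19)(0.312)(0.0426) / (1.50×10^6) = 2.83×10^-27 kg.
In atomic mass units: m = 2.83×10^-27 / 1.66×10^-27 = 1.70 u.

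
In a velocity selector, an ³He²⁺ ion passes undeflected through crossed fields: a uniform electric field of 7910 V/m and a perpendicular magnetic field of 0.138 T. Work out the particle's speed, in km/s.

v ≈ 57.3 km/s

For zero net force, qE = qvB, so v = E/B.
v = (7910) / (0.138) = 5.73×10^4 m/s.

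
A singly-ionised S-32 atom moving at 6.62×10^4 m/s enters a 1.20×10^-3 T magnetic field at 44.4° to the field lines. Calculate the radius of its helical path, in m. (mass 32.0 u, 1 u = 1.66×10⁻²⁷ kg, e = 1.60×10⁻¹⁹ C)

Only the perpendicular component v⊥ = v sin44.4° = 4.63×10^4 m/s is bent by the field.
r = m v⊥ /(qB) = (5.31×10^-26)(4.63×10^4) / [(1×1.60×10^-19)(1.20×10^-3)] = 12.8 m.

r ≈ 12.8 m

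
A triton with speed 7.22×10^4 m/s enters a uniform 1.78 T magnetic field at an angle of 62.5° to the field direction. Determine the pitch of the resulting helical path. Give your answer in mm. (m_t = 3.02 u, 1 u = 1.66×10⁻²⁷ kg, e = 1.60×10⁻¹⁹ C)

The velocity component along B is v∥ = v cos62.5° = 3.33×10^4 m/s.
The cyclotron period T = 2πm/(qB) = 1.11×10^-7 s is set by m, q, B alone.
Pitch = v∥·T = (3.33×10^4)(1.11×10^-7) = 3.69×10^-3 m.

pitch ≈ 3.69 mm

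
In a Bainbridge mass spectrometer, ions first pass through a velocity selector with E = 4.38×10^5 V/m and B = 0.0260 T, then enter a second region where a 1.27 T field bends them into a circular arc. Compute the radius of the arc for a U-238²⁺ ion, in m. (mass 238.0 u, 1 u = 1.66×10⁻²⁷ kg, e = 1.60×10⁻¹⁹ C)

r ≈ 16.4 m

The selector passes v = E/B = 4.38×10^5/0.0260 = 1.68×10^7 m/s.
In the deflection region, r = mv/(qB₂) = (3.95×10^-25)(1.68×10^7) / [(2×1.60×10^-19)(1.27)] = 16.4 m.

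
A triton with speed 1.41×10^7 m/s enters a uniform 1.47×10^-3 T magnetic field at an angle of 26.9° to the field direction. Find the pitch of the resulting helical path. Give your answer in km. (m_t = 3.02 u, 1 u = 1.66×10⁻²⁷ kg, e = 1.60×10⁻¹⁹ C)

pitch ≈ 1.68 km

The velocity component along B is v∥ = v cos26.9° = 1.26×10^7 m/s.
The cyclotron period T = 2πm/(qB) = 1.34×10^-4 s is set by m, q, B alone.
Pitch = v∥·T = (1.26×10^7)(1.34×10^-4) = 1680 m.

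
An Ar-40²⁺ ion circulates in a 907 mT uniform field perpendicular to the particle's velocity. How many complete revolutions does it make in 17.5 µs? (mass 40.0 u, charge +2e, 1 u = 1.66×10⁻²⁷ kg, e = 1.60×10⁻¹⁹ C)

N = 12

T = 2πm/(qB) = 2π(6.64×10^-26) / [(2×1.60×10^-19)(0.907)] = 1.4374×10^-6 s.
N = t/T = 1.75×10^-5 / 1.4374×10^-6 ≈ 12.17, so 12 complete revolutions.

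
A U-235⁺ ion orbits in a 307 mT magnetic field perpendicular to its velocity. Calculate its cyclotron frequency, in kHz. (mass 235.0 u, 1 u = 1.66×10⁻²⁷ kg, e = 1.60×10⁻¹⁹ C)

f = qB/(2πm) = (1×1.60×10^-19)(0.307) / [2π(3.90×10^-25)] = 2.00×10^4 Hz.

f ≈ 20.0 kHz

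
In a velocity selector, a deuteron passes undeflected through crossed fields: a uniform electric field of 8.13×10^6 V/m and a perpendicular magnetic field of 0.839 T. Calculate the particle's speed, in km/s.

v ≈ 9690 km/s

For zero net force, qE = qvB, so v = E/B.
v = (8.13×10^6) / (0.839) = 9.69×10^6 m/s.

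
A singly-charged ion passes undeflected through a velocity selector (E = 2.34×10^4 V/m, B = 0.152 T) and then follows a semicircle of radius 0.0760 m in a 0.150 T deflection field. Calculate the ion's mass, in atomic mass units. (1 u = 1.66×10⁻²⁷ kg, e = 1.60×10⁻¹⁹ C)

m ≈ 7.14 u

v = E/B₁ = 1.54×10^5 m/s.
From r = mv/(qB₂), m = qB₂r/v = (1×1.60×10^-19)(0.150)(0.0760) / (1.54×10^5) = 1.18×10^-26 kg.
In atomic mass units: m = 1.18×10^-26 / 1.66×10^-27 = 7.14 u.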